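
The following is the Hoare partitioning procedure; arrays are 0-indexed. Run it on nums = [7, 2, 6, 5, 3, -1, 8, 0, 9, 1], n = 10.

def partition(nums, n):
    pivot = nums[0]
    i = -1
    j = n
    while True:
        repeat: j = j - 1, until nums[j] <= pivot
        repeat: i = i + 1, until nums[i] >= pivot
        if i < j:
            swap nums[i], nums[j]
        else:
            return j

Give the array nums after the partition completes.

pivot = nums[0] = 7; i = -1, j = 10
j→9 (nums[9]=1≤7), i→0 (nums[0]=7≥7); i<j, swap → [1, 2, 6, 5, 3, -1, 8, 0, 9, 7]
j→7 (nums[7]=0≤7), i→6 (nums[6]=8≥7); i<j, swap → [1, 2, 6, 5, 3, -1, 0, 8, 9, 7]
j→6, i→7; i≥j, return j=6. nums = [1, 2, 6, 5, 3, -1, 0, 8, 9, 7]

[1, 2, 6, 5, 3, -1, 0, 8, 9, 7]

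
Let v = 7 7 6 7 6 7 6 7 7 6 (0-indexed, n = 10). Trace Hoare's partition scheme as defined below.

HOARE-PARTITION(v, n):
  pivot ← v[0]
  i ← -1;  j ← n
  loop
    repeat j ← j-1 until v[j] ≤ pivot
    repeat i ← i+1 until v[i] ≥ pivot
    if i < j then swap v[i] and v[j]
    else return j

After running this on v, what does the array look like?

pivot = v[0] = 7; i = -1, j = 10
j→9 (v[9]=6≤7), i→0 (v[0]=7≥7); i<j, swap → 6 7 6 7 6 7 6 7 7 7
j→8 (v[8]=7≤7), i→1 (v[1]=7≥7); i<j, swap → 6 7 6 7 6 7 6 7 7 7
j→7 (v[7]=7≤7), i→3 (v[3]=7≥7); i<j, swap → 6 7 6 7 6 7 6 7 7 7
j→6 (v[6]=6≤7), i→5 (v[5]=7≥7); i<j, swap → 6 7 6 7 6 6 7 7 7 7
j→5, i→6; i≥j, return j=5. v = 6 7 6 7 6 6 7 7 7 7

6 7 6 7 6 6 7 7 7 7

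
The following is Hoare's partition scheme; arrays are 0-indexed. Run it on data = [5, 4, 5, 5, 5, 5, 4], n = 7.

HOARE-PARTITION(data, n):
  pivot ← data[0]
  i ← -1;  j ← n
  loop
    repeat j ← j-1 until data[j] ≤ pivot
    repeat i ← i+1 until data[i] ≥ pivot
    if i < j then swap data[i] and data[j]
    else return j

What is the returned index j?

pivot=5
j stops at 6 (4), i stops at 0 (5); swap ⇒ [4, 4, 5, 5, 5, 5, 5]
j stops at 5 (5), i stops at 2 (5); swap ⇒ [4, 4, 5, 5, 5, 5, 5]
j stops at 4 (5), i stops at 3 (5); swap ⇒ [4, 4, 5, 5, 5, 5, 5]
j stops at 3, i stops at 4; i≥j ⇒ return 3. data=[4, 4, 5, 5, 5, 5, 5]

3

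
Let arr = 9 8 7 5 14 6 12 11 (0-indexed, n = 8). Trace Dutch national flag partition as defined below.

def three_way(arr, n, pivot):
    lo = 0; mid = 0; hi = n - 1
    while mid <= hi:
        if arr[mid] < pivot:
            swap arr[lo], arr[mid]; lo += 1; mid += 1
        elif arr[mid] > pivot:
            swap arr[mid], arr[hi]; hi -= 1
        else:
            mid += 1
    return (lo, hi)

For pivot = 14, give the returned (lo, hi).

(7, 7)

pivot = 14; lo=0, mid=0, hi=7
arr[mid]=9<14: swap arr[0],arr[0]; lo=1,mid=1 → 9 8 7 5 14 6 12 11
arr[mid]=8<14: swap arr[1],arr[1]; lo=2,mid=2 → 9 8 7 5 14 6 12 11
arr[mid]=7<14: swap arr[2],arr[2]; lo=3,mid=3 → 9 8 7 5 14 6 12 11
arr[mid]=5<14: swap arr[3],arr[3]; lo=4,mid=4 → 9 8 7 5 14 6 12 11
arr[mid]=14=14: mid=5
arr[mid]=6<14: swap arr[4],arr[5]; lo=5,mid=6 → 9 8 7 5 6 14 12 11
arr[mid]=12<14: swap arr[5],arr[6]; lo=6,mid=7 → 9 8 7 5 6 12 14 11
arr[mid]=11<14: swap arr[6],arr[7]; lo=7,mid=8 → 9 8 7 5 6 12 11 14
end: lo=7, hi=7; arr = 9 8 7 5 6 12 11 14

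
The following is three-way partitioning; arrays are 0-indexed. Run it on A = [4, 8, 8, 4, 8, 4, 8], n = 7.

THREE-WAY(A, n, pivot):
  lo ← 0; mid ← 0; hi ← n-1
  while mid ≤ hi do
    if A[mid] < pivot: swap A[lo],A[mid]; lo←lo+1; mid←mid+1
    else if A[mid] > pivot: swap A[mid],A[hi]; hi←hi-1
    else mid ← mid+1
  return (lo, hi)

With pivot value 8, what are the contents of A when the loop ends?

pivot = 8; lo=0, mid=0, hi=6
A[mid]=4<8: swap A[0],A[0]; lo=1,mid=1 → [4, 8, 8, 4, 8, 4, 8]
A[mid]=8=8: mid=2
A[mid]=8=8: mid=3
A[mid]=4<8: swap A[1],A[3]; lo=2,mid=4 → [4, 4, 8, 8, 8, 4, 8]
A[mid]=8=8: mid=5
A[mid]=4<8: swap A[2],A[5]; lo=3,mid=6 → [4, 4, 4, 8, 8, 8, 8]
A[mid]=8=8: mid=7
end: lo=3, hi=6; A = [4, 4, 4, 8, 8, 8, 8]

[4, 4, 4, 8, 8, 8, 8]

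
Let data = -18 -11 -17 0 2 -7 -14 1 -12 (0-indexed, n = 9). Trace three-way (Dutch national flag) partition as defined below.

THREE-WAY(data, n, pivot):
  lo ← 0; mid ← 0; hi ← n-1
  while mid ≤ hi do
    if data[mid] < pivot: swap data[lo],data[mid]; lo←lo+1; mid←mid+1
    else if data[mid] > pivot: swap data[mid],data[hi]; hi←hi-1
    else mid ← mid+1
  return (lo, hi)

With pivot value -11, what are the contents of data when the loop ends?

-18 -17 -12 -14 -11 -7 1 2 0

pivot = -11; lo=0, mid=0, hi=8
data[mid]=-18<-11: swap data[0],data[0]; lo=1,mid=1 → -18 -11 -17 0 2 -7 -14 1 -12
data[mid]=-11=-11: mid=2
data[mid]=-17<-11: swap data[1],data[2]; lo=2,mid=3 → -18 -17 -11 0 2 -7 -14 1 -12
data[mid]=0>-11: swap data[3],data[8]; hi=7 → -18 -17 -11 -12 2 -7 -14 1 0
data[mid]=-12<-11: swap data[2],data[3]; lo=3,mid=4 → -18 -17 -12 -11 2 -7 -14 1 0
data[mid]=2>-11: swap data[4],data[7]; hi=6 → -18 -17 -12 -11 1 -7 -14 2 0
data[mid]=1>-11: swap data[4],data[6]; hi=5 → -18 -17 -12 -11 -14 -7 1 2 0
data[mid]=-14<-11: swap data[3],data[4]; lo=4,mid=5 → -18 -17 -12 -14 -11 -7 1 2 0
data[mid]=-7>-11: swap data[5],data[5]; hi=4 → -18 -17 -12 -14 -11 -7 1 2 0
end: lo=4, hi=4; data = -18 -17 -12 -14 -11 -7 1 2 0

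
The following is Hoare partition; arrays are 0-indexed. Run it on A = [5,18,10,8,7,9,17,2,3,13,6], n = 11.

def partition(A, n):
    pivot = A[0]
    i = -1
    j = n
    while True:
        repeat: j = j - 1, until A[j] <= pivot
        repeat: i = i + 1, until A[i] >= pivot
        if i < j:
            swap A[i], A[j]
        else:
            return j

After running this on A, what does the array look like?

pivot=5
j stops at 8 (3), i stops at 0 (5); swap ⇒ [3,18,10,8,7,9,17,2,5,13,6]
j stops at 7 (2), i stops at 1 (18); swap ⇒ [3,2,10,8,7,9,17,18,5,13,6]
j stops at 1, i stops at 2; i≥j ⇒ return 1. A=[3,2,10,8,7,9,17,18,5,13,6]

[3,2,10,8,7,9,17,18,5,13,6]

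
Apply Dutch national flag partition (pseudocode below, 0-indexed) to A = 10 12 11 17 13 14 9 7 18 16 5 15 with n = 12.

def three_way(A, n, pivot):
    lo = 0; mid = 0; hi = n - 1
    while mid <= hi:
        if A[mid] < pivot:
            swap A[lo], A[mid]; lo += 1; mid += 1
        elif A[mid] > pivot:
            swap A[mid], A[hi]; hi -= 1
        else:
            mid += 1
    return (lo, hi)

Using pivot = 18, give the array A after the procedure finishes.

pivot = 18; lo=0, mid=0, hi=11
A[mid]=10<18: swap A[0],A[0]; lo=1,mid=1 → 10 12 11 17 13 14 9 7 18 16 5 15
A[mid]=12<18: swap A[1],A[1]; lo=2,mid=2 → 10 12 11 17 13 14 9 7 18 16 5 15
A[mid]=11<18: swap A[2],A[2]; lo=3,mid=3 → 10 12 11 17 13 14 9 7 18 16 5 15
A[mid]=17<18: swap A[3],A[3]; lo=4,mid=4 → 10 12 11 17 13 14 9 7 18 16 5 15
A[mid]=13<18: swap A[4],A[4]; lo=5,mid=5 → 10 12 11 17 13 14 9 7 18 16 5 15
A[mid]=14<18: swap A[5],A[5]; lo=6,mid=6 → 10 12 11 17 13 14 9 7 18 16 5 15
A[mid]=9<18: swap A[6],A[6]; lo=7,mid=7 → 10 12 11 17 13 14 9 7 18 16 5 15
A[mid]=7<18: swap A[7],A[7]; lo=8,mid=8 → 10 12 11 17 13 14 9 7 18 16 5 15
A[mid]=18=18: mid=9
A[mid]=16<18: swap A[8],A[9]; lo=9,mid=10 → 10 12 11 17 13 14 9 7 16 18 5 15
A[mid]=5<18: swap A[9],A[10]; lo=10,mid=11 → 10 12 11 17 13 14 9 7 16 5 18 15
A[mid]=15<18: swap A[10],A[11]; lo=11,mid=12 → 10 12 11 17 13 14 9 7 16 5 15 18
end: lo=11, hi=11; A = 10 12 11 17 13 14 9 7 16 5 15 18

10 12 11 17 13 14 9 7 16 5 15 18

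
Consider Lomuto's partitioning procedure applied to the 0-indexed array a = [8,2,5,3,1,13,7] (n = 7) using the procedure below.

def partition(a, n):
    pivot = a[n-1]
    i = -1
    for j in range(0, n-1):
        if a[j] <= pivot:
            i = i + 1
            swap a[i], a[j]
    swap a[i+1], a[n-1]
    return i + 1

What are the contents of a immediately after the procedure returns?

pivot = a[6] = 7; i = -1
j=0: a[0]=8 > 7 → no swap
j=1: a[1]=2 ≤ 7 → i=0, swap a[0],a[1] → [2,8,5,3,1,13,7]
j=2: a[2]=5 ≤ 7 → i=1, swap a[1],a[2] → [2,5,8,3,1,13,7]
j=3: a[3]=3 ≤ 7 → i=2, swap a[2],a[3] → [2,5,3,8,1,13,7]
j=4: a[4]=1 ≤ 7 → i=3, swap a[3],a[4] → [2,5,3,1,8,13,7]
j=5: a[5]=13 > 7 → no swap
final swap a[4],a[6] → [2,5,3,1,7,13,8]; return 4

[2,5,3,1,7,13,8]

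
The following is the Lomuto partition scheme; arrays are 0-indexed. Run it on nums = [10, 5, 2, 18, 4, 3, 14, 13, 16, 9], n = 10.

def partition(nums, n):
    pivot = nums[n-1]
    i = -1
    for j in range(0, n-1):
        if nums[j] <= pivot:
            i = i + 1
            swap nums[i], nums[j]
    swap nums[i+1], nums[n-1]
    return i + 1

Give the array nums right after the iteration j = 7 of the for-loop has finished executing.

pivot=9, i=-1
j=0: 10>9, skip
j=1: 5≤9, i=0, swap(0,1) ⇒ [5, 10, 2, 18, 4, 3, 14, 13, 16, 9]
j=2: 2≤9, i=1, swap(1,2) ⇒ [5, 2, 10, 18, 4, 3, 14, 13, 16, 9]
j=3: 18>9, skip
j=4: 4≤9, i=2, swap(2,4) ⇒ [5, 2, 4, 18, 10, 3, 14, 13, 16, 9]
j=5: 3≤9, i=3, swap(3,5) ⇒ [5, 2, 4, 3, 10, 18, 14, 13, 16, 9]
j=6: 14>9, skip
j=7: 13>9, skip
(after j=7) nums = [5, 2, 4, 3, 10, 18, 14, 13, 16, 9]

[5, 2, 4, 3, 10, 18, 14, 13, 16, 9]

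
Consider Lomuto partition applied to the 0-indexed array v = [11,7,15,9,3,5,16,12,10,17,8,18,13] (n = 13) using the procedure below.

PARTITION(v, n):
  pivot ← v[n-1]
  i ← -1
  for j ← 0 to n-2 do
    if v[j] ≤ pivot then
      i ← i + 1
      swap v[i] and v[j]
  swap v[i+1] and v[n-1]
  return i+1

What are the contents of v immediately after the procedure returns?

[11,7,9,3,5,12,10,8,13,17,15,18,16]

pivot = v[12] = 13; i = -1
j=0: v[0]=11 ≤ 13 → i=0, swap v[0],v[0] (no change) → [11,7,15,9,3,5,16,12,10,17,8,18,13]
j=1: v[1]=7 ≤ 13 → i=1, swap v[1],v[1] (no change) → [11,7,15,9,3,5,16,12,10,17,8,18,13]
j=2: v[2]=15 > 13 → no swap
j=3: v[3]=9 ≤ 13 → i=2, swap v[2],v[3] → [11,7,9,15,3,5,16,12,10,17,8,18,13]
j=4: v[4]=3 ≤ 13 → i=3, swap v[3],v[4] → [11,7,9,3,15,5,16,12,10,17,8,18,13]
j=5: v[5]=5 ≤ 13 → i=4, swap v[4],v[5] → [11,7,9,3,5,15,16,12,10,17,8,18,13]
j=6: v[6]=16 > 13 → no swap
j=7: v[7]=12 ≤ 13 → i=5, swap v[5],v[7] → [11,7,9,3,5,12,16,15,10,17,8,18,13]
j=8: v[8]=10 ≤ 13 → i=6, swap v[6],v[8] → [11,7,9,3,5,12,10,15,16,17,8,18,13]
j=9: v[9]=17 > 13 → no swap
j=10: v[10]=8 ≤ 13 → i=7, swap v[7],v[10] → [11,7,9,3,5,12,10,8,16,17,15,18,13]
j=11: v[11]=18 > 13 → no swap
final swap v[8],v[12] → [11,7,9,3,5,12,10,8,13,17,15,18,16]; return 8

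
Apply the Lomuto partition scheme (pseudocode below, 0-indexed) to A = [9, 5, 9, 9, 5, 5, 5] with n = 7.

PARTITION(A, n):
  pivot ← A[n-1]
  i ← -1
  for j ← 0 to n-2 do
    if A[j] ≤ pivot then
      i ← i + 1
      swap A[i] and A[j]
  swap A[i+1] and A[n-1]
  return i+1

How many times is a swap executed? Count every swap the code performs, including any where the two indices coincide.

4

pivot=5, i=-1
j=0: 9>5, skip
j=1: 5≤5, i=0, swap(0,1) ⇒ [5, 9, 9, 9, 5, 5, 5]
j=2: 9>5, skip
j=3: 9>5, skip
j=4: 5≤5, i=1, swap(1,4) ⇒ [5, 5, 9, 9, 9, 5, 5]
j=5: 5≤5, i=2, swap(2,5) ⇒ [5, 5, 5, 9, 9, 9, 5]
swap(3,6) ⇒ [5, 5, 5, 5, 9, 9, 9]; return 3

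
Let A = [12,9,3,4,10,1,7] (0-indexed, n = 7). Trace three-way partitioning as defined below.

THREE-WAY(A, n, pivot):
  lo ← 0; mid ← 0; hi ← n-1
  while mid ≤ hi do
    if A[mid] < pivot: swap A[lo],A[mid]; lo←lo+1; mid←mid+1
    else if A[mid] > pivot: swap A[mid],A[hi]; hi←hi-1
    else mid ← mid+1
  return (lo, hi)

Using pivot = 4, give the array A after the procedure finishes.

[1,3,4,10,9,7,12]

pivot = 4; lo=0, mid=0, hi=6
A[mid]=12>4: swap A[0],A[6]; hi=5 → [7,9,3,4,10,1,12]
A[mid]=7>4: swap A[0],A[5]; hi=4 → [1,9,3,4,10,7,12]
A[mid]=1<4: swap A[0],A[0]; lo=1,mid=1 → [1,9,3,4,10,7,12]
A[mid]=9>4: swap A[1],A[4]; hi=3 → [1,10,3,4,9,7,12]
A[mid]=10>4: swap A[1],A[3]; hi=2 → [1,4,3,10,9,7,12]
A[mid]=4=4: mid=2
A[mid]=3<4: swap A[1],A[2]; lo=2,mid=3 → [1,3,4,10,9,7,12]
end: lo=2, hi=2; A = [1,3,4,10,9,7,12]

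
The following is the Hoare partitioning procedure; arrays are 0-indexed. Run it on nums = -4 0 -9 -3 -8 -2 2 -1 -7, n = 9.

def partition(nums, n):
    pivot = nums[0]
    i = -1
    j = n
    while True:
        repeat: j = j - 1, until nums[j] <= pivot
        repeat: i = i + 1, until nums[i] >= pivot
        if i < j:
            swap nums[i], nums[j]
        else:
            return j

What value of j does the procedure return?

pivot = nums[0] = -4; i = -1, j = 9
j→8 (nums[8]=-7≤-4), i→0 (nums[0]=-4≥-4); i<j, swap → -7 0 -9 -3 -8 -2 2 -1 -4
j→4 (nums[4]=-8≤-4), i→1 (nums[1]=0≥-4); i<j, swap → -7 -8 -9 -3 0 -2 2 -1 -4
j→2, i→3; i≥j, return j=2. nums = -7 -8 -9 -3 0 -2 2 -1 -4

2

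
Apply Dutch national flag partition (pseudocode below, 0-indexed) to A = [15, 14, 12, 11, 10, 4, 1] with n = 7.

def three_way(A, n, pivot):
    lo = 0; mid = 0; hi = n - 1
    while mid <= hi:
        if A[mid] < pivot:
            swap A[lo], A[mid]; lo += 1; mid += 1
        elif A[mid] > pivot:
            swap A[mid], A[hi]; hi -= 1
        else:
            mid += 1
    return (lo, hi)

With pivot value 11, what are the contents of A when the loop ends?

pivot = 11; lo=0, mid=0, hi=6
A[mid]=15>11: swap A[0],A[6]; hi=5 → [1, 14, 12, 11, 10, 4, 15]
A[mid]=1<11: swap A[0],A[0]; lo=1,mid=1 → [1, 14, 12, 11, 10, 4, 15]
A[mid]=14>11: swap A[1],A[5]; hi=4 → [1, 4, 12, 11, 10, 14, 15]
A[mid]=4<11: swap A[1],A[1]; lo=2,mid=2 → [1, 4, 12, 11, 10, 14, 15]
A[mid]=12>11: swap A[2],A[4]; hi=3 → [1, 4, 10, 11, 12, 14, 15]
A[mid]=10<11: swap A[2],A[2]; lo=3,mid=3 → [1, 4, 10, 11, 12, 14, 15]
A[mid]=11=11: mid=4
end: lo=3, hi=3; A = [1, 4, 10, 11, 12, 14, 15]

[1, 4, 10, 11, 12, 14, 15]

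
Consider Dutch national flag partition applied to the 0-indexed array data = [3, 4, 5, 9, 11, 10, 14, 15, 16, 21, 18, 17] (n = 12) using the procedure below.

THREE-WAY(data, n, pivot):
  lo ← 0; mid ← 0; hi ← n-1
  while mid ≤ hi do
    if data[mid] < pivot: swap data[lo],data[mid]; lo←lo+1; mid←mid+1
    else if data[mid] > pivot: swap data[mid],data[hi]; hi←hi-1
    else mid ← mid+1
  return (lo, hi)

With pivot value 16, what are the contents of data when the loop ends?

lo=0 mid=0 hi=11
3<16: swap(0,0), lo=1 mid=1 ⇒ [3, 4, 5, 9, 11, 10, 14, 15, 16, 21, 18, 17]
4<16: swap(1,1), lo=2 mid=2 ⇒ [3, 4, 5, 9, 11, 10, 14, 15, 16, 21, 18, 17]
5<16: swap(2,2), lo=3 mid=3 ⇒ [3, 4, 5, 9, 11, 10, 14, 15, 16, 21, 18, 17]
9<16: swap(3,3), lo=4 mid=4 ⇒ [3, 4, 5, 9, 11, 10, 14, 15, 16, 21, 18, 17]
11<16: swap(4,4), lo=5 mid=5 ⇒ [3, 4, 5, 9, 11, 10, 14, 15, 16, 21, 18, 17]
10<16: swap(5,5), lo=6 mid=6 ⇒ [3, 4, 5, 9, 11, 10, 14, 15, 16, 21, 18, 17]
14<16: swap(6,6), lo=7 mid=7 ⇒ [3, 4, 5, 9, 11, 10, 14, 15, 16, 21, 18, 17]
15<16: swap(7,7), lo=8 mid=8 ⇒ [3, 4, 5, 9, 11, 10, 14, 15, 16, 21, 18, 17]
16=16: mid=9
21>16: swap(9,11), hi=10 ⇒ [3, 4, 5, 9, 11, 10, 14, 15, 16, 17, 18, 21]
17>16: swap(9,10), hi=9 ⇒ [3, 4, 5, 9, 11, 10, 14, 15, 16, 18, 17, 21]
18>16: swap(9,9), hi=8 ⇒ [3, 4, 5, 9, 11, 10, 14, 15, 16, 18, 17, 21]
done. lo=8 hi=8; data=[3, 4, 5, 9, 11, 10, 14, 15, 16, 18, 17, 21]

[3, 4, 5, 9, 11, 10, 14, 15, 16, 18, 17, 21]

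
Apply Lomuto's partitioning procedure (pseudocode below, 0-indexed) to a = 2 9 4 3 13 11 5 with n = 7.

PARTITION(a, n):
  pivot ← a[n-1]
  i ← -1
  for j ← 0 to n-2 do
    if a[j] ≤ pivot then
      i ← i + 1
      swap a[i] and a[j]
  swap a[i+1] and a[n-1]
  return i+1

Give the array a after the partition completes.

2 4 3 5 13 11 9

pivot = a[6] = 5; i = -1
j=0: a[0]=2 ≤ 5 → i=0, swap a[0],a[0] (no change) → 2 9 4 3 13 11 5
j=1: a[1]=9 > 5 → no swap
j=2: a[2]=4 ≤ 5 → i=1, swap a[1],a[2] → 2 4 9 3 13 11 5
j=3: a[3]=3 ≤ 5 → i=2, swap a[2],a[3] → 2 4 3 9 13 11 5
j=4: a[4]=13 > 5 → no swap
j=5: a[5]=11 > 5 → no swap
final swap a[3],a[6] → 2 4 3 5 13 11 9; return 3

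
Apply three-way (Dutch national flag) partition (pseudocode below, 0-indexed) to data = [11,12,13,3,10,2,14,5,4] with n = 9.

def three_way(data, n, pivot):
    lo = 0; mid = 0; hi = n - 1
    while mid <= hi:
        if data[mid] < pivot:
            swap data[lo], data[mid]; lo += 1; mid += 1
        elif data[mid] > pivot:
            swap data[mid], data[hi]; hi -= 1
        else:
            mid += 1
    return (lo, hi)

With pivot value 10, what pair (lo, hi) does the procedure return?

lo=0 mid=0 hi=8
11>10: swap(0,8), hi=7 ⇒ [4,12,13,3,10,2,14,5,11]
4<10: swap(0,0), lo=1 mid=1 ⇒ [4,12,13,3,10,2,14,5,11]
12>10: swap(1,7), hi=6 ⇒ [4,5,13,3,10,2,14,12,11]
5<10: swap(1,1), lo=2 mid=2 ⇒ [4,5,13,3,10,2,14,12,11]
13>10: swap(2,6), hi=5 ⇒ [4,5,14,3,10,2,13,12,11]
14>10: swap(2,5), hi=4 ⇒ [4,5,2,3,10,14,13,12,11]
2<10: swap(2,2), lo=3 mid=3 ⇒ [4,5,2,3,10,14,13,12,11]
3<10: swap(3,3), lo=4 mid=4 ⇒ [4,5,2,3,10,14,13,12,11]
10=10: mid=5
done. lo=4 hi=4; data=[4,5,2,3,10,14,13,12,11]

(4, 4)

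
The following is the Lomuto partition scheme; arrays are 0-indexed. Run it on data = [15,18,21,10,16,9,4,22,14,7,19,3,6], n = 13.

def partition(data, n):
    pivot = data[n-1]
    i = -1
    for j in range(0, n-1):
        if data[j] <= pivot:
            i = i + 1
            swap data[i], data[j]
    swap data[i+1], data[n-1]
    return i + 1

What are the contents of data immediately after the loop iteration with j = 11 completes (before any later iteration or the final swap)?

[4,3,21,10,16,9,15,22,14,7,19,18,6]

pivot = data[12] = 6; i = -1
j=0: data[0]=15 > 6 → no swap
j=1: data[1]=18 > 6 → no swap
j=2: data[2]=21 > 6 → no swap
j=3: data[3]=10 > 6 → no swap
j=4: data[4]=16 > 6 → no swap
j=5: data[5]=9 > 6 → no swap
j=6: data[6]=4 ≤ 6 → i=0, swap data[0],data[6] → [4,18,21,10,16,9,15,22,14,7,19,3,6]
j=7: data[7]=22 > 6 → no swap
j=8: data[8]=14 > 6 → no swap
j=9: data[9]=7 > 6 → no swap
j=10: data[10]=19 > 6 → no swap
j=11: data[11]=3 ≤ 6 → i=1, swap data[1],data[11] → [4,3,21,10,16,9,15,22,14,7,19,18,6]
(after j=11) data = [4,3,21,10,16,9,15,22,14,7,19,18,6]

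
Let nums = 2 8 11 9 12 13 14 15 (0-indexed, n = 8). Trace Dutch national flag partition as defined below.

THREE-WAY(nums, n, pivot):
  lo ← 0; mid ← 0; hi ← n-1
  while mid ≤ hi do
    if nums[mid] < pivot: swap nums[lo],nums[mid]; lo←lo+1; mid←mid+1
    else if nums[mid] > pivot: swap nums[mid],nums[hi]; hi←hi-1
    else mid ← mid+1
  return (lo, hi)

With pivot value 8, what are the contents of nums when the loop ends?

2 8 9 12 13 14 15 11

lo=0 mid=0 hi=7
2<8: swap(0,0), lo=1 mid=1 ⇒ 2 8 11 9 12 13 14 15
8=8: mid=2
11>8: swap(2,7), hi=6 ⇒ 2 8 15 9 12 13 14 11
15>8: swap(2,6), hi=5 ⇒ 2 8 14 9 12 13 15 11
14>8: swap(2,5), hi=4 ⇒ 2 8 13 9 12 14 15 11
13>8: swap(2,4), hi=3 ⇒ 2 8 12 9 13 14 15 11
12>8: swap(2,3), hi=2 ⇒ 2 8 9 12 13 14 15 11
9>8: swap(2,2), hi=1 ⇒ 2 8 9 12 13 14 15 11
done. lo=1 hi=1; nums=2 8 9 12 13 14 15 11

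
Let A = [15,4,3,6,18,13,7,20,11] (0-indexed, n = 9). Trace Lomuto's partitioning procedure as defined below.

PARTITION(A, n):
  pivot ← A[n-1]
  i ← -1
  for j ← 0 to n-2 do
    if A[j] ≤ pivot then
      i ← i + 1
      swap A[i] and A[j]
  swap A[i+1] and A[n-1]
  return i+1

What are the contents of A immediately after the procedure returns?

pivot=11, i=-1
j=0: 15>11, skip
j=1: 4≤11, i=0, swap(0,1) ⇒ [4,15,3,6,18,13,7,20,11]
j=2: 3≤11, i=1, swap(1,2) ⇒ [4,3,15,6,18,13,7,20,11]
j=3: 6≤11, i=2, swap(2,3) ⇒ [4,3,6,15,18,13,7,20,11]
j=4: 18>11, skip
j=5: 13>11, skip
j=6: 7≤11, i=3, swap(3,6) ⇒ [4,3,6,7,18,13,15,20,11]
j=7: 20>11, skip
swap(4,8) ⇒ [4,3,6,7,11,13,15,20,18]; return 4

[4,3,6,7,11,13,15,20,18]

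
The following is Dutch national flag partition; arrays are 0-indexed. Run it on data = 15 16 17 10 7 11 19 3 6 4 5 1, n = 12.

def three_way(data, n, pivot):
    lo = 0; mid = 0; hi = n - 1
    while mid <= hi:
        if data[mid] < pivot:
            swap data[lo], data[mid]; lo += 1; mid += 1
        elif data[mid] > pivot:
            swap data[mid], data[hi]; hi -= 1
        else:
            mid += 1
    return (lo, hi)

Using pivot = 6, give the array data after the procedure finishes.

pivot = 6; lo=0, mid=0, hi=11
data[mid]=15>6: swap data[0],data[11]; hi=10 → 1 16 17 10 7 11 19 3 6 4 5 15
data[mid]=1<6: swap data[0],data[0]; lo=1,mid=1 → 1 16 17 10 7 11 19 3 6 4 5 15
data[mid]=16>6: swap data[1],data[10]; hi=9 → 1 5 17 10 7 11 19 3 6 4 16 15
data[mid]=5<6: swap data[1],data[1]; lo=2,mid=2 → 1 5 17 10 7 11 19 3 6 4 16 15
data[mid]=17>6: swap data[2],data[9]; hi=8 → 1 5 4 10 7 11 19 3 6 17 16 15
data[mid]=4<6: swap data[2],data[2]; lo=3,mid=3 → 1 5 4 10 7 11 19 3 6 17 16 15
data[mid]=10>6: swap data[3],data[8]; hi=7 → 1 5 4 6 7 11 19 3 10 17 16 15
data[mid]=6=6: mid=4
data[mid]=7>6: swap data[4],data[7]; hi=6 → 1 5 4 6 3 11 19 7 10 17 16 15
data[mid]=3<6: swap data[3],data[4]; lo=4,mid=5 → 1 5 4 3 6 11 19 7 10 17 16 15
data[mid]=11>6: swap data[5],data[6]; hi=5 → 1 5 4 3 6 19 11 7 10 17 16 15
data[mid]=19>6: swap data[5],data[5]; hi=4 → 1 5 4 3 6 19 11 7 10 17 16 15
end: lo=4, hi=4; data = 1 5 4 3 6 19 11 7 10 17 16 15

1 5 4 3 6 19 11 7 10 17 16 15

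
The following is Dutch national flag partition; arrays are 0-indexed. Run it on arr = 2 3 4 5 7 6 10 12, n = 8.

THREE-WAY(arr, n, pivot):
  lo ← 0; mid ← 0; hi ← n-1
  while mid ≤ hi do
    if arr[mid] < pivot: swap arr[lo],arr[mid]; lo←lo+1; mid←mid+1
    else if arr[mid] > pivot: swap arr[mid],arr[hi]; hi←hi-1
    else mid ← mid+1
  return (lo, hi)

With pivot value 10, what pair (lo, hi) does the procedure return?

pivot = 10; lo=0, mid=0, hi=7
arr[mid]=2<10: swap arr[0],arr[0]; lo=1,mid=1 → 2 3 4 5 7 6 10 12
arr[mid]=3<10: swap arr[1],arr[1]; lo=2,mid=2 → 2 3 4 5 7 6 10 12
arr[mid]=4<10: swap arr[2],arr[2]; lo=3,mid=3 → 2 3 4 5 7 6 10 12
arr[mid]=5<10: swap arr[3],arr[3]; lo=4,mid=4 → 2 3 4 5 7 6 10 12
arr[mid]=7<10: swap arr[4],arr[4]; lo=5,mid=5 → 2 3 4 5 7 6 10 12
arr[mid]=6<10: swap arr[5],arr[5]; lo=6,mid=6 → 2 3 4 5 7 6 10 12
arr[mid]=10=10: mid=7
arr[mid]=12>10: swap arr[7],arr[7]; hi=6 → 2 3 4 5 7 6 10 12
end: lo=6, hi=6; arr = 2 3 4 5 7 6 10 12

(6, 6)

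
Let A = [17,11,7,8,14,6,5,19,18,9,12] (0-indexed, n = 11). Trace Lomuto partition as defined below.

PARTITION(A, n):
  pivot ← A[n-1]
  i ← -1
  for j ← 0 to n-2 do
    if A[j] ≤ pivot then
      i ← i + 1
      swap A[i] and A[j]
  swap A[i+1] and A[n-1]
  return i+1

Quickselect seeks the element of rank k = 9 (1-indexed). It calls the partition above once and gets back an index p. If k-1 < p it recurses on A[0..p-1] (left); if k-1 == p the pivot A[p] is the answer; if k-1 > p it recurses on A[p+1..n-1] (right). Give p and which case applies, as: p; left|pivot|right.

pivot = A[10] = 12; i = -1
j=0: A[0]=17 > 12 → no swap
j=1: A[1]=11 ≤ 12 → i=0, swap A[0],A[1] → [11,17,7,8,14,6,5,19,18,9,12]
j=2: A[2]=7 ≤ 12 → i=1, swap A[1],A[2] → [11,7,17,8,14,6,5,19,18,9,12]
j=3: A[3]=8 ≤ 12 → i=2, swap A[2],A[3] → [11,7,8,17,14,6,5,19,18,9,12]
j=4: A[4]=14 > 12 → no swap
j=5: A[5]=6 ≤ 12 → i=3, swap A[3],A[5] → [11,7,8,6,14,17,5,19,18,9,12]
j=6: A[6]=5 ≤ 12 → i=4, swap A[4],A[6] → [11,7,8,6,5,17,14,19,18,9,12]
j=7: A[7]=19 > 12 → no swap
j=8: A[8]=18 > 12 → no swap
j=9: A[9]=9 ≤ 12 → i=5, swap A[5],A[9] → [11,7,8,6,5,9,14,19,18,17,12]
final swap A[6],A[10] → [11,7,8,6,5,9,12,19,18,17,14]; return 6
p = 6; k-1 = 8 > 6 ⇒ right

6; right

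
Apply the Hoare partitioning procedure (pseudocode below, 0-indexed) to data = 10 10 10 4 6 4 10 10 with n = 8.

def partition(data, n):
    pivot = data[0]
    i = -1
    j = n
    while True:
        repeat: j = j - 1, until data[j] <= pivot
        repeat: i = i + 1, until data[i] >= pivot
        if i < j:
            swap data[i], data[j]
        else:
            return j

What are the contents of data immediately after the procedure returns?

pivot=10
j stops at 7 (10), i stops at 0 (10); swap ⇒ 10 10 10 4 6 4 10 10
j stops at 6 (10), i stops at 1 (10); swap ⇒ 10 10 10 4 6 4 10 10
j stops at 5 (4), i stops at 2 (10); swap ⇒ 10 10 4 4 6 10 10 10
j stops at 4, i stops at 5; i≥j ⇒ return 4. data=10 10 4 4 6 10 10 10

10 10 4 4 6 10 10 10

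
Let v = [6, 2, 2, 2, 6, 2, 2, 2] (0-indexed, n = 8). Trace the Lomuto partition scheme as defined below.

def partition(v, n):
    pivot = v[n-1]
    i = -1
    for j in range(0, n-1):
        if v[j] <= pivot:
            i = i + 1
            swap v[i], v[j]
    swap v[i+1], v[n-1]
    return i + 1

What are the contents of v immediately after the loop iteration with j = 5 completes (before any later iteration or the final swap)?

[2, 2, 2, 2, 6, 6, 2, 2]

pivot = v[7] = 2; i = -1
j=0: v[0]=6 > 2 → no swap
j=1: v[1]=2 ≤ 2 → i=0, swap v[0],v[1] → [2, 6, 2, 2, 6, 2, 2, 2]
j=2: v[2]=2 ≤ 2 → i=1, swap v[1],v[2] → [2, 2, 6, 2, 6, 2, 2, 2]
j=3: v[3]=2 ≤ 2 → i=2, swap v[2],v[3] → [2, 2, 2, 6, 6, 2, 2, 2]
j=4: v[4]=6 > 2 → no swap
j=5: v[5]=2 ≤ 2 → i=3, swap v[3],v[5] → [2, 2, 2, 2, 6, 6, 2, 2]
(after j=5) v = [2, 2, 2, 2, 6, 6, 2, 2]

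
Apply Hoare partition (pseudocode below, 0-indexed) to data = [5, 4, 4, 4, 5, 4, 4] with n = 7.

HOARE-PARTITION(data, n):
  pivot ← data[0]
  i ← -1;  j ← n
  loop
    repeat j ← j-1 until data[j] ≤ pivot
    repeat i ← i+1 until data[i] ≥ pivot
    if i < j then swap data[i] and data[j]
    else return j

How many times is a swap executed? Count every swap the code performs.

pivot = data[0] = 5; i = -1, j = 7
j→6 (data[6]=4≤5), i→0 (data[0]=5≥5); i<j, swap → [4, 4, 4, 4, 5, 4, 5]
j→5 (data[5]=4≤5), i→4 (data[4]=5≥5); i<j, swap → [4, 4, 4, 4, 4, 5, 5]
j→4, i→5; i≥j, return j=4. data = [4, 4, 4, 4, 4, 5, 5]

2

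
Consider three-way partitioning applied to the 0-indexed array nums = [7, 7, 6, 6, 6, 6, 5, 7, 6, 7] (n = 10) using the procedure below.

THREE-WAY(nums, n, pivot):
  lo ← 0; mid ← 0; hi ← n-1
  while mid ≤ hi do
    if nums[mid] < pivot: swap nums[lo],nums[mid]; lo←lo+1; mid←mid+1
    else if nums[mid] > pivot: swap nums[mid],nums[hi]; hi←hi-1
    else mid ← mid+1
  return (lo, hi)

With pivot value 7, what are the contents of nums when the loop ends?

lo=0 mid=0 hi=9
7=7: mid=1
7=7: mid=2
6<7: swap(0,2), lo=1 mid=3 ⇒ [6, 7, 7, 6, 6, 6, 5, 7, 6, 7]
6<7: swap(1,3), lo=2 mid=4 ⇒ [6, 6, 7, 7, 6, 6, 5, 7, 6, 7]
6<7: swap(2,4), lo=3 mid=5 ⇒ [6, 6, 6, 7, 7, 6, 5, 7, 6, 7]
6<7: swap(3,5), lo=4 mid=6 ⇒ [6, 6, 6, 6, 7, 7, 5, 7, 6, 7]
5<7: swap(4,6), lo=5 mid=7 ⇒ [6, 6, 6, 6, 5, 7, 7, 7, 6, 7]
7=7: mid=8
6<7: swap(5,8), lo=6 mid=9 ⇒ [6, 6, 6, 6, 5, 6, 7, 7, 7, 7]
7=7: mid=10
done. lo=6 hi=9; nums=[6, 6, 6, 6, 5, 6, 7, 7, 7, 7]

[6, 6, 6, 6, 5, 6, 7, 7, 7, 7]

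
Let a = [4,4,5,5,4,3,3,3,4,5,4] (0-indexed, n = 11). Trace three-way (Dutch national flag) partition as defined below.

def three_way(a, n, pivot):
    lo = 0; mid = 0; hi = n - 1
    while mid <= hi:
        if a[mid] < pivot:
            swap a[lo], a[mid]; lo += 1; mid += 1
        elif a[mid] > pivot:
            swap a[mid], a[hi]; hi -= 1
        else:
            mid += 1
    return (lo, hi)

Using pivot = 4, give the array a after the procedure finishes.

pivot = 4; lo=0, mid=0, hi=10
a[mid]=4=4: mid=1
a[mid]=4=4: mid=2
a[mid]=5>4: swap a[2],a[10]; hi=9 → [4,4,4,5,4,3,3,3,4,5,5]
a[mid]=4=4: mid=3
a[mid]=5>4: swap a[3],a[9]; hi=8 → [4,4,4,5,4,3,3,3,4,5,5]
a[mid]=5>4: swap a[3],a[8]; hi=7 → [4,4,4,4,4,3,3,3,5,5,5]
a[mid]=4=4: mid=4
a[mid]=4=4: mid=5
a[mid]=3<4: swap a[0],a[5]; lo=1,mid=6 → [3,4,4,4,4,4,3,3,5,5,5]
a[mid]=3<4: swap a[1],a[6]; lo=2,mid=7 → [3,3,4,4,4,4,4,3,5,5,5]
a[mid]=3<4: swap a[2],a[7]; lo=3,mid=8 → [3,3,3,4,4,4,4,4,5,5,5]
end: lo=3, hi=7; a = [3,3,3,4,4,4,4,4,5,5,5]

[3,3,3,4,4,4,4,4,5,5,5]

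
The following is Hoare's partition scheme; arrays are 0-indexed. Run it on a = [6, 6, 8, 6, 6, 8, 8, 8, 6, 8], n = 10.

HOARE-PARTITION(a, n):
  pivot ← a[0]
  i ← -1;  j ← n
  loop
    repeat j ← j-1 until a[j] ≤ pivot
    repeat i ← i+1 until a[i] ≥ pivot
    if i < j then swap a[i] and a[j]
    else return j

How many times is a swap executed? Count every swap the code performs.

3

pivot = a[0] = 6; i = -1, j = 10
j→8 (a[8]=6≤6), i→0 (a[0]=6≥6); i<j, swap → [6, 6, 8, 6, 6, 8, 8, 8, 6, 8]
j→4 (a[4]=6≤6), i→1 (a[1]=6≥6); i<j, swap → [6, 6, 8, 6, 6, 8, 8, 8, 6, 8]
j→3 (a[3]=6≤6), i→2 (a[2]=8≥6); i<j, swap → [6, 6, 6, 8, 6, 8, 8, 8, 6, 8]
j→2, i→3; i≥j, return j=2. a = [6, 6, 6, 8, 6, 8, 8, 8, 6, 8]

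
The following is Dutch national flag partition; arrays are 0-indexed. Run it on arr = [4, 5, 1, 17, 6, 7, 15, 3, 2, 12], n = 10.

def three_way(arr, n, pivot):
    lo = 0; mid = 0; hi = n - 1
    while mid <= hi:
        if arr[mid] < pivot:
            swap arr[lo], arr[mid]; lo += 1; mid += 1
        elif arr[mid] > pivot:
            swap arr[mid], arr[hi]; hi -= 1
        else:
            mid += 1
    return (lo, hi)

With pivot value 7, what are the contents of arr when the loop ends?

pivot = 7; lo=0, mid=0, hi=9
arr[mid]=4<7: swap arr[0],arr[0]; lo=1,mid=1 → [4, 5, 1, 17, 6, 7, 15, 3, 2, 12]
arr[mid]=5<7: swap arr[1],arr[1]; lo=2,mid=2 → [4, 5, 1, 17, 6, 7, 15, 3, 2, 12]
arr[mid]=1<7: swap arr[2],arr[2]; lo=3,mid=3 → [4, 5, 1, 17, 6, 7, 15, 3, 2, 12]
arr[mid]=17>7: swap arr[3],arr[9]; hi=8 → [4, 5, 1, 12, 6, 7, 15, 3, 2, 17]
arr[mid]=12>7: swap arr[3],arr[8]; hi=7 → [4, 5, 1, 2, 6, 7, 15, 3, 12, 17]
arr[mid]=2<7: swap arr[3],arr[3]; lo=4,mid=4 → [4, 5, 1, 2, 6, 7, 15, 3, 12, 17]
arr[mid]=6<7: swap arr[4],arr[4]; lo=5,mid=5 → [4, 5, 1, 2, 6, 7, 15, 3, 12, 17]
arr[mid]=7=7: mid=6
arr[mid]=15>7: swap arr[6],arr[7]; hi=6 → [4, 5, 1, 2, 6, 7, 3, 15, 12, 17]
arr[mid]=3<7: swap arr[5],arr[6]; lo=6,mid=7 → [4, 5, 1, 2, 6, 3, 7, 15, 12, 17]
end: lo=6, hi=6; arr = [4, 5, 1, 2, 6, 3, 7, 15, 12, 17]

[4, 5, 1, 2, 6, 3, 7, 15, 12, 17]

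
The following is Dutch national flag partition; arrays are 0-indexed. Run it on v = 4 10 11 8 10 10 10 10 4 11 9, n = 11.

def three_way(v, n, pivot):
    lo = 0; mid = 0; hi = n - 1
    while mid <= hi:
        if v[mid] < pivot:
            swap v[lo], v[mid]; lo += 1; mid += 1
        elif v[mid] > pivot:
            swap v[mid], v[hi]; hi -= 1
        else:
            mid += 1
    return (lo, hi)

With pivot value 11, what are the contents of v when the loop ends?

pivot = 11; lo=0, mid=0, hi=10
v[mid]=4<11: swap v[0],v[0]; lo=1,mid=1 → 4 10 11 8 10 10 10 10 4 11 9
v[mid]=10<11: swap v[1],v[1]; lo=2,mid=2 → 4 10 11 8 10 10 10 10 4 11 9
v[mid]=11=11: mid=3
v[mid]=8<11: swap v[2],v[3]; lo=3,mid=4 → 4 10 8 11 10 10 10 10 4 11 9
v[mid]=10<11: swap v[3],v[4]; lo=4,mid=5 → 4 10 8 10 11 10 10 10 4 11 9
v[mid]=10<11: swap v[4],v[5]; lo=5,mid=6 → 4 10 8 10 10 11 10 10 4 11 9
v[mid]=10<11: swap v[5],v[6]; lo=6,mid=7 → 4 10 8 10 10 10 11 10 4 11 9
v[mid]=10<11: swap v[6],v[7]; lo=7,mid=8 → 4 10 8 10 10 10 10 11 4 11 9
v[mid]=4<11: swap v[7],v[8]; lo=8,mid=9 → 4 10 8 10 10 10 10 4 11 11 9
v[mid]=11=11: mid=10
v[mid]=9<11: swap v[8],v[10]; lo=9,mid=11 → 4 10 8 10 10 10 10 4 9 11 11
end: lo=9, hi=10; v = 4 10 8 10 10 10 10 4 9 11 11

4 10 8 10 10 10 10 4 9 11 11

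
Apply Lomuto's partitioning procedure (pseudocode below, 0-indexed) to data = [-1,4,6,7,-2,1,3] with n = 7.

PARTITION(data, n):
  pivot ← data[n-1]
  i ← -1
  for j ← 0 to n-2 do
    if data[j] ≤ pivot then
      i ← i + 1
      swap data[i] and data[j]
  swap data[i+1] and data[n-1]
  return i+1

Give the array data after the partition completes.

pivot = data[6] = 3; i = -1
j=0: data[0]=-1 ≤ 3 → i=0, swap data[0],data[0] (no change) → [-1,4,6,7,-2,1,3]
j=1: data[1]=4 > 3 → no swap
j=2: data[2]=6 > 3 → no swap
j=3: data[3]=7 > 3 → no swap
j=4: data[4]=-2 ≤ 3 → i=1, swap data[1],data[4] → [-1,-2,6,7,4,1,3]
j=5: data[5]=1 ≤ 3 → i=2, swap data[2],data[5] → [-1,-2,1,7,4,6,3]
final swap data[3],data[6] → [-1,-2,1,3,4,6,7]; return 3

[-1,-2,1,3,4,6,7]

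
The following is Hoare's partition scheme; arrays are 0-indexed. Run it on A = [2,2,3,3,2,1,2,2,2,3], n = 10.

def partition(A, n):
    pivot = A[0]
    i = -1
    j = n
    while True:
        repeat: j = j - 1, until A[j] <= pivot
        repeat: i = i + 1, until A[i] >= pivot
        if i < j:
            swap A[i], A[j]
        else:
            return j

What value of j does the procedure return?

4

pivot = A[0] = 2; i = -1, j = 10
j→8 (A[8]=2≤2), i→0 (A[0]=2≥2); i<j, swap → [2,2,3,3,2,1,2,2,2,3]
j→7 (A[7]=2≤2), i→1 (A[1]=2≥2); i<j, swap → [2,2,3,3,2,1,2,2,2,3]
j→6 (A[6]=2≤2), i→2 (A[2]=3≥2); i<j, swap → [2,2,2,3,2,1,3,2,2,3]
j→5 (A[5]=1≤2), i→3 (A[3]=3≥2); i<j, swap → [2,2,2,1,2,3,3,2,2,3]
j→4, i→4; i≥j, return j=4. A = [2,2,2,1,2,3,3,2,2,3]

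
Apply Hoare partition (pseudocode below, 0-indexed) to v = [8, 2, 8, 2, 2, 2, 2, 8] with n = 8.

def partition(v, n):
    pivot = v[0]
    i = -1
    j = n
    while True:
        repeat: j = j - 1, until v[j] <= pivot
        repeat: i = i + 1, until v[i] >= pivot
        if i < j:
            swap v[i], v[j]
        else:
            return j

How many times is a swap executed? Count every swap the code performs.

pivot = v[0] = 8; i = -1, j = 8
j→7 (v[7]=8≤8), i→0 (v[0]=8≥8); i<j, swap → [8, 2, 8, 2, 2, 2, 2, 8]
j→6 (v[6]=2≤8), i→2 (v[2]=8≥8); i<j, swap → [8, 2, 2, 2, 2, 2, 8, 8]
j→5, i→6; i≥j, return j=5. v = [8, 2, 2, 2, 2, 2, 8, 8]

2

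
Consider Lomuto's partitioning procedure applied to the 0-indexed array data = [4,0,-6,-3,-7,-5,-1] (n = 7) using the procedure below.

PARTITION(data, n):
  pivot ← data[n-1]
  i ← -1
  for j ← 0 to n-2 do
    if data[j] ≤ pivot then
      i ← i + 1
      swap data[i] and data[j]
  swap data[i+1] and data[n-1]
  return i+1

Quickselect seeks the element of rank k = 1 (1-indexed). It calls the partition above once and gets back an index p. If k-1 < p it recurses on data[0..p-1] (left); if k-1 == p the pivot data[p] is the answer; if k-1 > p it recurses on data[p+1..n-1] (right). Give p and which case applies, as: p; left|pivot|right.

pivot = data[6] = -1; i = -1
j=0: data[0]=4 > -1 → no swap
j=1: data[1]=0 > -1 → no swap
j=2: data[2]=-6 ≤ -1 → i=0, swap data[0],data[2] → [-6,0,4,-3,-7,-5,-1]
j=3: data[3]=-3 ≤ -1 → i=1, swap data[1],data[3] → [-6,-3,4,0,-7,-5,-1]
j=4: data[4]=-7 ≤ -1 → i=2, swap data[2],data[4] → [-6,-3,-7,0,4,-5,-1]
j=5: data[5]=-5 ≤ -1 → i=3, swap data[3],data[5] → [-6,-3,-7,-5,4,0,-1]
final swap data[4],data[6] → [-6,-3,-7,-5,-1,0,4]; return 4
p = 4; k-1 = 0 < 4 ⇒ left

4; left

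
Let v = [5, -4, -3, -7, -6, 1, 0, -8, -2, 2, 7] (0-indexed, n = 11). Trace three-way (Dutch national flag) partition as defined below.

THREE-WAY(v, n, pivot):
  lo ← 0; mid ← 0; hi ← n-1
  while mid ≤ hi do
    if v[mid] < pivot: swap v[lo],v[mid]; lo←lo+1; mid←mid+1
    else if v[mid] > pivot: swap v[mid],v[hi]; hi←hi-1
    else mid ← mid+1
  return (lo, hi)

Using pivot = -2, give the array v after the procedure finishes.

lo=0 mid=0 hi=10
5>-2: swap(0,10), hi=9 ⇒ [7, -4, -3, -7, -6, 1, 0, -8, -2, 2, 5]
7>-2: swap(0,9), hi=8 ⇒ [2, -4, -3, -7, -6, 1, 0, -8, -2, 7, 5]
2>-2: swap(0,8), hi=7 ⇒ [-2, -4, -3, -7, -6, 1, 0, -8, 2, 7, 5]
-2=-2: mid=1
-4<-2: swap(0,1), lo=1 mid=2 ⇒ [-4, -2, -3, -7, -6, 1, 0, -8, 2, 7, 5]
-3<-2: swap(1,2), lo=2 mid=3 ⇒ [-4, -3, -2, -7, -6, 1, 0, -8, 2, 7, 5]
-7<-2: swap(2,3), lo=3 mid=4 ⇒ [-4, -3, -7, -2, -6, 1, 0, -8, 2, 7, 5]
-6<-2: swap(3,4), lo=4 mid=5 ⇒ [-4, -3, -7, -6, -2, 1, 0, -8, 2, 7, 5]
1>-2: swap(5,7), hi=6 ⇒ [-4, -3, -7, -6, -2, -8, 0, 1, 2, 7, 5]
-8<-2: swap(4,5), lo=5 mid=6 ⇒ [-4, -3, -7, -6, -8, -2, 0, 1, 2, 7, 5]
0>-2: swap(6,6), hi=5 ⇒ [-4, -3, -7, -6, -8, -2, 0, 1, 2, 7, 5]
done. lo=5 hi=5; v=[-4, -3, -7, -6, -8, -2, 0, 1, 2, 7, 5]

[-4, -3, -7, -6, -8, -2, 0, 1, 2, 7, 5]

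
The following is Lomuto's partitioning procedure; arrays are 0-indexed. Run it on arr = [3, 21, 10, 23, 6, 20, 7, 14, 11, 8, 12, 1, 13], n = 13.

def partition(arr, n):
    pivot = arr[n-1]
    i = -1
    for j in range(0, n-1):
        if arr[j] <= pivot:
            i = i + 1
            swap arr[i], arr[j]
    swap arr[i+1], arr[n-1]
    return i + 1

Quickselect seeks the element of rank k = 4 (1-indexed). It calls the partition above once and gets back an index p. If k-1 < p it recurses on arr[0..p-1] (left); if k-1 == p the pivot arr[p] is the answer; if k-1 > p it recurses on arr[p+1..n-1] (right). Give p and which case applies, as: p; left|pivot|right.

8; left

pivot=13, i=-1
j=0: 3≤13, i=0, swap(0,0) ⇒ [3, 21, 10, 23, 6, 20, 7, 14, 11, 8, 12, 1, 13]
j=1: 21>13, skip
j=2: 10≤13, i=1, swap(1,2) ⇒ [3, 10, 21, 23, 6, 20, 7, 14, 11, 8, 12, 1, 13]
j=3: 23>13, skip
j=4: 6≤13, i=2, swap(2,4) ⇒ [3, 10, 6, 23, 21, 20, 7, 14, 11, 8, 12, 1, 13]
j=5: 20>13, skip
j=6: 7≤13, i=3, swap(3,6) ⇒ [3, 10, 6, 7, 21, 20, 23, 14, 11, 8, 12, 1, 13]
j=7: 14>13, skip
j=8: 11≤13, i=4, swap(4,8) ⇒ [3, 10, 6, 7, 11, 20, 23, 14, 21, 8, 12, 1, 13]
j=9: 8≤13, i=5, swap(5,9) ⇒ [3, 10, 6, 7, 11, 8, 23, 14, 21, 20, 12, 1, 13]
j=10: 12≤13, i=6, swap(6,10) ⇒ [3, 10, 6, 7, 11, 8, 12, 14, 21, 20, 23, 1, 13]
j=11: 1≤13, i=7, swap(7,11) ⇒ [3, 10, 6, 7, 11, 8, 12, 1, 21, 20, 23, 14, 13]
swap(8,12) ⇒ [3, 10, 6, 7, 11, 8, 12, 1, 13, 20, 23, 14, 21]; return 8
p = 8; k-1 = 3 < 8 ⇒ left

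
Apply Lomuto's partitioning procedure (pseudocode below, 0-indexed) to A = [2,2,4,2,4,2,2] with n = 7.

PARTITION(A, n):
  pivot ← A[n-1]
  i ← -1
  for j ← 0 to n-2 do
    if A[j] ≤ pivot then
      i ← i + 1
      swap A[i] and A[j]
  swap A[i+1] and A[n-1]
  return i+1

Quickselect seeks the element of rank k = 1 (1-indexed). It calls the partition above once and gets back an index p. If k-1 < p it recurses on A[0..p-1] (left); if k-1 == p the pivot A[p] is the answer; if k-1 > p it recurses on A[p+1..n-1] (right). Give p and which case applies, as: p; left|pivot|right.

pivot = A[6] = 2; i = -1
j=0: A[0]=2 ≤ 2 → i=0, swap A[0],A[0] (no change) → [2,2,4,2,4,2,2]
j=1: A[1]=2 ≤ 2 → i=1, swap A[1],A[1] (no change) → [2,2,4,2,4,2,2]
j=2: A[2]=4 > 2 → no swap
j=3: A[3]=2 ≤ 2 → i=2, swap A[2],A[3] → [2,2,2,4,4,2,2]
j=4: A[4]=4 > 2 → no swap
j=5: A[5]=2 ≤ 2 → i=3, swap A[3],A[5] → [2,2,2,2,4,4,2]
final swap A[4],A[6] → [2,2,2,2,2,4,4]; return 4
p = 4; k-1 = 0 < 4 ⇒ left

4; left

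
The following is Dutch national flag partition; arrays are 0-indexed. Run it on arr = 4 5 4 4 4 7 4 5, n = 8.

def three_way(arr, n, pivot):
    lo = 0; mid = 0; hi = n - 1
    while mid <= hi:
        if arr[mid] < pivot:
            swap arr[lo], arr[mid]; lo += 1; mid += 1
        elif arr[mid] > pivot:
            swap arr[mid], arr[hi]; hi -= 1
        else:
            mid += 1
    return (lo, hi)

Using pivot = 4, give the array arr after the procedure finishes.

pivot = 4; lo=0, mid=0, hi=7
arr[mid]=4=4: mid=1
arr[mid]=5>4: swap arr[1],arr[7]; hi=6 → 4 5 4 4 4 7 4 5
arr[mid]=5>4: swap arr[1],arr[6]; hi=5 → 4 4 4 4 4 7 5 5
arr[mid]=4=4: mid=2
arr[mid]=4=4: mid=3
arr[mid]=4=4: mid=4
arr[mid]=4=4: mid=5
arr[mid]=7>4: swap arr[5],arr[5]; hi=4 → 4 4 4 4 4 7 5 5
end: lo=0, hi=4; arr = 4 4 4 4 4 7 5 5

4 4 4 4 4 7 5 5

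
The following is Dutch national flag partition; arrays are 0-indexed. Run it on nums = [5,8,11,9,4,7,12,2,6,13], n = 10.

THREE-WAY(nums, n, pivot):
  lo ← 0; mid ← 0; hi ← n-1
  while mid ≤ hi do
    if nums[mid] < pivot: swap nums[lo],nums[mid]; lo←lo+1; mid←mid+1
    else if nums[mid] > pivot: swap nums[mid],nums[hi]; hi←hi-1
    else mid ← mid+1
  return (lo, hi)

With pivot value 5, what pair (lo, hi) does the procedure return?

pivot = 5; lo=0, mid=0, hi=9
nums[mid]=5=5: mid=1
nums[mid]=8>5: swap nums[1],nums[9]; hi=8 → [5,13,11,9,4,7,12,2,6,8]
nums[mid]=13>5: swap nums[1],nums[8]; hi=7 → [5,6,11,9,4,7,12,2,13,8]
nums[mid]=6>5: swap nums[1],nums[7]; hi=6 → [5,2,11,9,4,7,12,6,13,8]
nums[mid]=2<5: swap nums[0],nums[1]; lo=1,mid=2 → [2,5,11,9,4,7,12,6,13,8]
nums[mid]=11>5: swap nums[2],nums[6]; hi=5 → [2,5,12,9,4,7,11,6,13,8]
nums[mid]=12>5: swap nums[2],nums[5]; hi=4 → [2,5,7,9,4,12,11,6,13,8]
nums[mid]=7>5: swap nums[2],nums[4]; hi=3 → [2,5,4,9,7,12,11,6,13,8]
nums[mid]=4<5: swap nums[1],nums[2]; lo=2,mid=3 → [2,4,5,9,7,12,11,6,13,8]
nums[mid]=9>5: swap nums[3],nums[3]; hi=2 → [2,4,5,9,7,12,11,6,13,8]
end: lo=2, hi=2; nums = [2,4,5,9,7,12,11,6,13,8]

(2, 2)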